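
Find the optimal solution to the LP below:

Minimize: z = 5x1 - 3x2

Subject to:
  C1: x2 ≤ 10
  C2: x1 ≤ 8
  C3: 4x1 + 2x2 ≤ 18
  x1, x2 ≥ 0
x1 = 0, x2 = 9, z = -27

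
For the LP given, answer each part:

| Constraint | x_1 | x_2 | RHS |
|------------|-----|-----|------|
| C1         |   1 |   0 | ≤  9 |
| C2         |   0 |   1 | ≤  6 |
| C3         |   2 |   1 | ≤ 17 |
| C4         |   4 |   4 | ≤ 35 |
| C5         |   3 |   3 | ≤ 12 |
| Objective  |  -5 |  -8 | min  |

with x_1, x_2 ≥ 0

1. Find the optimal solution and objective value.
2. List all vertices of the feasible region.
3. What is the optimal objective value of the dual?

1. x_1 = 0, x_2 = 4, z = -32
2. (0, 0), (4, 0), (0, 4)
3. -32 (by strong duality, equal to the primal optimum)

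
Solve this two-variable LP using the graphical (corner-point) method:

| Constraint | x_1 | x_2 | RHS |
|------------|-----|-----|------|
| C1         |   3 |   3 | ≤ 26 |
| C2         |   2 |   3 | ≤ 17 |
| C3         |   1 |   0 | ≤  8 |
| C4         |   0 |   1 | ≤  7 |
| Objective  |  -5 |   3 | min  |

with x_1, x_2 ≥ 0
Each vertex is the intersection of two constraint boundaries that also satisfies all remaining constraints:
  x_1 = 0 and x_2 = 0 → (0, 0)
  x_1 = 8 and x_2 = 0 → (8, 0)
  2x_1 + 3x_2 = 17 and x_1 = 8 → (8, 0.3333)
  2x_1 + 3x_2 = 17 and x_1 = 0 → (0, 5.667)

Evaluating z = -5x_1 + 3x_2 at each vertex:
  (0, 0): z = 0
  (8, 0): z = -40
  (8, 0.3333): z = -39
  (0, 5.667): z = 17

The minimum is at (8, 0) with z = -40.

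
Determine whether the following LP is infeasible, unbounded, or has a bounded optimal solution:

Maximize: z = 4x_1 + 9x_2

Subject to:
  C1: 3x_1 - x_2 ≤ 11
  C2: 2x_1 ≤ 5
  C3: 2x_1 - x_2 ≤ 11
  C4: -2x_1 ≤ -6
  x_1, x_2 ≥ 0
C2 requires 2x_1 ≤ 5, while C4 (-2x_1 ≤ -6) is equivalent to 2x_1 ≥ 6. Together they would need 6 ≤ 2x_1 ≤ 5, which is impossible since 6 > 5. No point satisfies all constraints.

Infeasible — the constraint set is empty.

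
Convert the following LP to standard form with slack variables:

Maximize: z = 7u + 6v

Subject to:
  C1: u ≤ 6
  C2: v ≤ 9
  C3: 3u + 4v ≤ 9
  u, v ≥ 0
max z = 7u + 6v

s.t.
  u + s1 = 6
  v + s2 = 9
  3u + 4v + s3 = 9
  u, v, s1, s2, s3 ≥ 0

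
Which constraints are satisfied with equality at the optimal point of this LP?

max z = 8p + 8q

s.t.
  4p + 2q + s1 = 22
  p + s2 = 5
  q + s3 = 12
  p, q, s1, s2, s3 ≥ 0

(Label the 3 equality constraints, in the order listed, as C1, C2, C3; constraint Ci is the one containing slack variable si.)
Optimal: p = 0, q = 11
Slack at optimum:
  C1: slack = 0 (binding)
  C2: slack = 5
  C3: slack = 1
  p ≥ 0: p = 0 (binding)
  q ≥ 0: q = 11
Binding constraints: C1, p ≥ 0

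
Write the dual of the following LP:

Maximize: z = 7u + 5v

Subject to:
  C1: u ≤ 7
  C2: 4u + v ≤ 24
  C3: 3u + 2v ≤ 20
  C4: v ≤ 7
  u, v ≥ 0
Minimize: z = 7y1 + 24y2 + 20y3 + 7y4

Subject to:
  C1: -y1 - 4y2 - 3y3 ≤ -7
  C2: -y2 - 2y3 - y4 ≤ -5
  y1, y2, y3, y4 ≥ 0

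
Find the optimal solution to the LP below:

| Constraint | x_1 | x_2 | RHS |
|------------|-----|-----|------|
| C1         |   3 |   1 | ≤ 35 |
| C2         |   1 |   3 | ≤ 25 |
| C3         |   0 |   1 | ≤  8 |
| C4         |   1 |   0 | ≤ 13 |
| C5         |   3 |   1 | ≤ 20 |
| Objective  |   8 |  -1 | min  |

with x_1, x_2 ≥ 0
Each vertex is the intersection of two constraint boundaries that also satisfies all remaining constraints:
  x_1 = 0 and x_2 = 0 → (0, 0)
  3x_1 + x_2 = 20 and x_2 = 0 → (6.667, 0)
  x_1 + 3x_2 = 25 and 3x_1 + x_2 = 20 → (4.375, 6.875)
  x_1 + 3x_2 = 25 and x_2 = 8 → (1, 8)
  x_2 = 8 and x_1 = 0 → (0, 8)

Evaluating z = 8x_1 - x_2 at each vertex:
  (0, 0): z = 0
  (6.667, 0): z = 53.33
  (4.375, 6.875): z = 28.12
  (1, 8): z = 0
  (0, 8): z = -8

The minimum is at (0, 8) with z = -8.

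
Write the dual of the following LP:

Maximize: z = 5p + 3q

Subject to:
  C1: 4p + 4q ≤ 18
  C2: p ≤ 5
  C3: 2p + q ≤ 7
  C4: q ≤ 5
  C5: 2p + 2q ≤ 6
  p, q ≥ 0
Minimize: z = 18y1 + 5y2 + 7y3 + 5y4 + 6y5

Subject to:
  C1: -4y1 - y2 - 2y3 - 2y5 ≤ -5
  C2: -4y1 - y3 - y4 - 2y5 ≤ -3
  y1, y2, y3, y4, y5 ≥ 0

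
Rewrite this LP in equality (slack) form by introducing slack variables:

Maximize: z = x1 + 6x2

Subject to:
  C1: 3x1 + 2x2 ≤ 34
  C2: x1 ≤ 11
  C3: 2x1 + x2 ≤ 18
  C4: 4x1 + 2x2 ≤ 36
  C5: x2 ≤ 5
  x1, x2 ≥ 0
max z = x1 + 6x2

s.t.
  3x1 + 2x2 + s1 = 34
  x1 + s2 = 11
  2x1 + x2 + s3 = 18
  4x1 + 2x2 + s4 = 36
  x2 + s5 = 5
  x1, x2, s1, s2, s3, s4, s5 ≥ 0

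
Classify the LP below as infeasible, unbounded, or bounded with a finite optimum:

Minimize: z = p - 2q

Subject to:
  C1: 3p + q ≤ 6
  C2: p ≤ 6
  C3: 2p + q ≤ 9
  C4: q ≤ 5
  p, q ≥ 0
The point (0, 5) satisfies every constraint, so the LP is feasible; the constraints give p ≤ 6 and q ≤ 5, which with p, q ≥ 0 keep the feasible region inside a bounded box. A feasible, bounded LP attains a finite optimum at a vertex.

Evaluating z = p - 2q at each vertex:
  (0, 0): z = 0
  (2, 0): z = 2
  (0.3333, 5): z = -9.667
  (0, 5): z = -10

Bounded optimum: z* = -10 at (0, 5).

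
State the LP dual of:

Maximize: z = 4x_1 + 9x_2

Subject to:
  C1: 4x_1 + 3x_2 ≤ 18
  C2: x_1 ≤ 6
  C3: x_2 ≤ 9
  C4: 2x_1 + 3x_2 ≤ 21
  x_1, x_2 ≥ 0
Minimize: z = 18y1 + 6y2 + 9y3 + 21y4

Subject to:
  C1: -4y1 - y2 - 2y4 ≤ -4
  C2: -3y1 - y3 - 3y4 ≤ -9
  y1, y2, y3, y4 ≥ 0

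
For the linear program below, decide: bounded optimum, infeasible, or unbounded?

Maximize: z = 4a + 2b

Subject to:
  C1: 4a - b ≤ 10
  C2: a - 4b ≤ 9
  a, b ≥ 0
Feasible point: (0, 0) satisfies every constraint, so the LP is feasible.
Direction d = (0, 1): for each constraint row a, a·d ≤ 0 —
  (4)(0) + (-1)(1) = -1 ≤ 0
  (1)(0) + (-4)(1) = -4 ≤ 0
and d ≥ 0, so (0, 0) + t·d stays feasible for every t ≥ 0. Along this ray z = 4a + 2b changes by 2 per unit t, so z → +∞.

The LP is unbounded; z can be made arbitrarily large.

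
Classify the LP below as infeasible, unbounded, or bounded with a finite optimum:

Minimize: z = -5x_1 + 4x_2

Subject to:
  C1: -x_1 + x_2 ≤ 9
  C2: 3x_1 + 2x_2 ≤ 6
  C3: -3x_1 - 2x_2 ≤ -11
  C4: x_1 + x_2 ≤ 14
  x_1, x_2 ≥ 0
C2 requires 3x_1 + 2x_2 ≤ 6, while C3 (-3x_1 - 2x_2 ≤ -11) is equivalent to 3x_1 + 2x_2 ≥ 11. Together they would need 11 ≤ 3x_1 + 2x_2 ≤ 6, which is impossible since 11 > 6. No point satisfies all constraints.

Infeasible: no point satisfies all constraints simultaneously.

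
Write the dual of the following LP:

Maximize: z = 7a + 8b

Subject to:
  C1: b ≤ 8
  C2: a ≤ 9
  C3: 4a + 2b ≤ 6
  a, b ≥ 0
Minimize: z = 8y1 + 9y2 + 6y3

Subject to:
  C1: -y2 - 4y3 ≤ -7
  C2: -y1 - 2y3 ≤ -8
  y1, y2, y3 ≥ 0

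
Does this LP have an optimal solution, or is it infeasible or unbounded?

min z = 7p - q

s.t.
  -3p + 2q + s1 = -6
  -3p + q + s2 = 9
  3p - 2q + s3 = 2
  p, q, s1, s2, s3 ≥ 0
The row 3p - 2q + s3 = 2 with s3 ≥ 0 requires 3p - 2q ≤ 2, while the row -3p + 2q + s1 = -6 with s1 ≥ 0 is equivalent to 3p - 2q ≥ 6. Together they would need 6 ≤ 3p - 2q ≤ 2, which is impossible since 6 > 2. No point satisfies all constraints.

Infeasible: no point satisfies all constraints simultaneously.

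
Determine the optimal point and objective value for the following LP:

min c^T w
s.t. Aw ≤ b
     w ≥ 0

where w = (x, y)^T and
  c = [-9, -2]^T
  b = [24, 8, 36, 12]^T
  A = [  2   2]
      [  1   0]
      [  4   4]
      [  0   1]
x = 8, y = 1, z = -74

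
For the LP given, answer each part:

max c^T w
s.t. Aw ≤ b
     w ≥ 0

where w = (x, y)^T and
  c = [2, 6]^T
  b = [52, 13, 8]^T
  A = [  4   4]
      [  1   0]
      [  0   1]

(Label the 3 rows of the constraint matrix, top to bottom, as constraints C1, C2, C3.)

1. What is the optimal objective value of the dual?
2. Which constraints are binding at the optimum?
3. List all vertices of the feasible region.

1. 58 (by strong duality, equal to the primal optimum)
2. C1, C3
3. (0, 0), (13, 0), (5, 8), (0, 8)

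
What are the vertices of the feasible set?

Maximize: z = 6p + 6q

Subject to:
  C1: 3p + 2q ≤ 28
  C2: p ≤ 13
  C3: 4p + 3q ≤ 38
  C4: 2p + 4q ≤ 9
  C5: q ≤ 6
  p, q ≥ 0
Each vertex is the intersection of two constraint boundaries that also satisfies all remaining constraints:
  p = 0 and q = 0 → (0, 0)
  2p + 4q = 9 and q = 0 → (4.5, 0)
  2p + 4q = 9 and p = 0 → (0, 2.25)

Vertices: (0, 0), (4.5, 0), (0, 2.25)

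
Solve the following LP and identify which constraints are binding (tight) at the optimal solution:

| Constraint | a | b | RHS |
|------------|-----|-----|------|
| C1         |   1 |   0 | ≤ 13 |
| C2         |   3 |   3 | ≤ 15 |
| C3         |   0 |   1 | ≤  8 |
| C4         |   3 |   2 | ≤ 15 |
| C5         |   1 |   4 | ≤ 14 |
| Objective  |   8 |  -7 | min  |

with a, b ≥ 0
Optimal: a = 0, b = 3.5
Binding: C5, a ≥ 0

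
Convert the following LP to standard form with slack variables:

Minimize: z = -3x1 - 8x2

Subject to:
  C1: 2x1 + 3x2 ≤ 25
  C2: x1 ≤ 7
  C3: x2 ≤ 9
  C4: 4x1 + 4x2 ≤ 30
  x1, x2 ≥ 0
min z = -3x1 - 8x2

s.t.
  2x1 + 3x2 + s1 = 25
  x1 + s2 = 7
  x2 + s3 = 9
  4x1 + 4x2 + s4 = 30
  x1, x2, s1, s2, s3, s4 ≥ 0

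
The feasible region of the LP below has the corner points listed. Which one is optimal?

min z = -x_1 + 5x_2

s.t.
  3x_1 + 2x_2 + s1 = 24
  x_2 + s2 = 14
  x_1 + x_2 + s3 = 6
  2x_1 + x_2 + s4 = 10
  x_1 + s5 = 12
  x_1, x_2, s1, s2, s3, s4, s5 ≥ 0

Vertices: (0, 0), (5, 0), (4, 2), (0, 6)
Evaluating z = -x_1 + 5x_2 at each vertex:
  (0, 0): z = 0
  (5, 0): z = -5
  (4, 2): z = 6
  (0, 6): z = 30

The smallest value is z = -5, attained at (5, 0).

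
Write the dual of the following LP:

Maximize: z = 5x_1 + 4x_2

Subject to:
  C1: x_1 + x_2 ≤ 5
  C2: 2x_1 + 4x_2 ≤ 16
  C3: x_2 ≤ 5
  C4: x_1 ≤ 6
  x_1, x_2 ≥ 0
Minimize: z = 5y1 + 16y2 + 5y3 + 6y4

Subject to:
  C1: -y1 - 2y2 - y4 ≤ -5
  C2: -y1 - 4y2 - y3 ≤ -4
  y1, y2, y3, y4 ≥ 0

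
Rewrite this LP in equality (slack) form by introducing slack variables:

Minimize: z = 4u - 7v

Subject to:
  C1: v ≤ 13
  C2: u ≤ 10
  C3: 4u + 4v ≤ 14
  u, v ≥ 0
min z = 4u - 7v

s.t.
  v + s1 = 13
  u + s2 = 10
  4u + 4v + s3 = 14
  u, v, s1, s2, s3 ≥ 0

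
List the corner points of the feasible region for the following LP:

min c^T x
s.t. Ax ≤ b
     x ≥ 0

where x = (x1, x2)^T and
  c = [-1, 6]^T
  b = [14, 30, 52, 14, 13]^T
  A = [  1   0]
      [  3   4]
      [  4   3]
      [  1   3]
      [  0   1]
Each vertex is the intersection of two constraint boundaries that also satisfies all remaining constraints:
  x1 = 0 and x2 = 0 → (0, 0)
  3x1 + 4x2 = 30 and x2 = 0 → (10, 0)
  3x1 + 4x2 = 30 and x1 + 3x2 = 14 → (6.8, 2.4)
  x1 + 3x2 = 14 and x1 = 0 → (0, 4.667)

Vertices: (0, 0), (10, 0), (6.8, 2.4), (0, 4.667)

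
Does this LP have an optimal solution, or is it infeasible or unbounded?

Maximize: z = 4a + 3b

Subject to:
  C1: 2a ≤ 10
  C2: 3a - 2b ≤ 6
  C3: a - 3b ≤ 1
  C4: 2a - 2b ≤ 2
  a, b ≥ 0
Feasible point: (0, 0) satisfies every constraint, so the LP is feasible.
Direction d = (0, 1): for each constraint row a, a·d ≤ 0 —
  (2)(0) + (0)(1) = 0 ≤ 0
  (3)(0) + (-2)(1) = -2 ≤ 0
  (1)(0) + (-3)(1) = -3 ≤ 0
  (2)(0) + (-2)(1) = -2 ≤ 0
and d ≥ 0, so (0, 0) + t·d stays feasible for every t ≥ 0. Along this ray z = 4a + 3b changes by 3 per unit t, so z → +∞.

Unbounded — the objective can increase without bound over the feasible region.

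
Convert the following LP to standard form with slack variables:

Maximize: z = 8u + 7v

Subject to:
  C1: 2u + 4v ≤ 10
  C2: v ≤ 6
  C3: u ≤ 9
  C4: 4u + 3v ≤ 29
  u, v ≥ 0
max z = 8u + 7v

s.t.
  2u + 4v + s1 = 10
  v + s2 = 6
  u + s3 = 9
  4u + 3v + s4 = 29
  u, v, s1, s2, s3, s4 ≥ 0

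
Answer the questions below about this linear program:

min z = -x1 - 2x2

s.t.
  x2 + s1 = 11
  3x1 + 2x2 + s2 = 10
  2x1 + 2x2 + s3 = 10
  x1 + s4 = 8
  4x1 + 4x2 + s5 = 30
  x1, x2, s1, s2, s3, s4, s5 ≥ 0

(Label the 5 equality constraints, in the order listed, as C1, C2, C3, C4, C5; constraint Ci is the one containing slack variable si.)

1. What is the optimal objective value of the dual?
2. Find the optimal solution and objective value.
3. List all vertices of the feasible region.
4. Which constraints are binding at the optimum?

1. -10 (by strong duality, equal to the primal optimum)
2. x1 = 0, x2 = 5, z = -10
3. (0, 0), (3.333, 0), (0, 5)
4. C2, C3, x1 ≥ 0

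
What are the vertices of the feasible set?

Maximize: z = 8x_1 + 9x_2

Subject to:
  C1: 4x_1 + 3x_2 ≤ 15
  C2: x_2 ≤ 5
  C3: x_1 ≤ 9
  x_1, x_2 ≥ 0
Each vertex is the intersection of two constraint boundaries that also satisfies all remaining constraints:
  x_1 = 0 and x_2 = 0 → (0, 0)
  4x_1 + 3x_2 = 15 and x_2 = 0 → (3.75, 0)
  4x_1 + 3x_2 = 15 and x_2 = 5 → (0, 5)

Vertices: (0, 0), (3.75, 0), (0, 5)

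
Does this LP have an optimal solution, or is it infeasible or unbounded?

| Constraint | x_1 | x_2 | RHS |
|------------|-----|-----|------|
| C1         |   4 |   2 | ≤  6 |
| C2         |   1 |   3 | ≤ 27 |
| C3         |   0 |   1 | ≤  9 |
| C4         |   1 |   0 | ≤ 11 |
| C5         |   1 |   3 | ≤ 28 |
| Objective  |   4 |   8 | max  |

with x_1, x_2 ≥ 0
The point (0, 3) satisfies every constraint, so the LP is feasible; the constraints give x_1 ≤ 11 and x_2 ≤ 9, which with x_1, x_2 ≥ 0 keep the feasible region inside a bounded box. A feasible, bounded LP attains a finite optimum at a vertex.

Evaluating z = 4x_1 + 8x_2 at each vertex:
  (0, 0): z = 0
  (1.5, 0): z = 6
  (0, 3): z = 24

The LP has an optimal solution: (0, 3) with z = 24.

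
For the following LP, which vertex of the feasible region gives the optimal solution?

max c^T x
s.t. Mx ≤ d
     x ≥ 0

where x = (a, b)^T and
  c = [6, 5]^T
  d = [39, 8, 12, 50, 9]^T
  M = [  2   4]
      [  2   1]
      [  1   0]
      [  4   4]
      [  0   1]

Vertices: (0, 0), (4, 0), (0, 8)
Evaluating z = 6a + 5b at each vertex:
  (0, 0): z = 0
  (4, 0): z = 24
  (0, 8): z = 40

The largest value is z = 40, attained at (0, 8).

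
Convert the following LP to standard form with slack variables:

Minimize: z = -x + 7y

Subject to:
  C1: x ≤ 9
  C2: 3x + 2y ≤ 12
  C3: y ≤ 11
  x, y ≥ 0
min z = -x + 7y

s.t.
  x + s1 = 9
  3x + 2y + s2 = 12
  y + s3 = 11
  x, y, s1, s2, s3 ≥ 0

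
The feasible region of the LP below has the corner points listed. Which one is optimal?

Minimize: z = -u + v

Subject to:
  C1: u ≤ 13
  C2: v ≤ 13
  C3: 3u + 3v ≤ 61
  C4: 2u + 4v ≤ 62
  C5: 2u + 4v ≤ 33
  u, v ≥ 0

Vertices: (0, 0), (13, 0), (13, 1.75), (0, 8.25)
Evaluating z = -u + v at each vertex:
  (0, 0): z = 0
  (13, 0): z = -13
  (13, 1.75): z = -11.25
  (0, 8.25): z = 8.25

The smallest value is z = -13, attained at (13, 0).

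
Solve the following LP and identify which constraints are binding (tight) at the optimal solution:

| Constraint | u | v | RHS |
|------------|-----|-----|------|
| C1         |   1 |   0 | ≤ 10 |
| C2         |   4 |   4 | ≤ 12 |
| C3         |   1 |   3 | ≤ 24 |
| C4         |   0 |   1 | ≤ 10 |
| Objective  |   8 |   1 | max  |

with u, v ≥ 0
Optimal: u = 3, v = 0
Binding: C2, v ≥ 0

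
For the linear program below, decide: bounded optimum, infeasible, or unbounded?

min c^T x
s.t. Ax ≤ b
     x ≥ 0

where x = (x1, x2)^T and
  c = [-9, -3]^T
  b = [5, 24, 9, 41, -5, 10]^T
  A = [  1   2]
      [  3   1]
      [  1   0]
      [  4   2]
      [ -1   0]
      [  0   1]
The point (5, 0) satisfies every constraint, so the LP is feasible; the constraints give x1 ≤ 9 and x2 ≤ 10, which with x1, x2 ≥ 0 keep the feasible region inside a bounded box. A feasible, bounded LP attains a finite optimum at a vertex.

Evaluating z = -9x1 - 3x2 at each vertex:
  (5, 0): z = -45

The LP has an optimal solution: (5, 0) with z = -45.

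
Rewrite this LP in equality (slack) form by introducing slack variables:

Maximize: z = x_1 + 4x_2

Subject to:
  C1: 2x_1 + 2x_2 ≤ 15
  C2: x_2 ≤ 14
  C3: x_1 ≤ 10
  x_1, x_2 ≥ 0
max z = x_1 + 4x_2

s.t.
  2x_1 + 2x_2 + s1 = 15
  x_2 + s2 = 14
  x_1 + s3 = 10
  x_1, x_2, s1, s2, s3 ≥ 0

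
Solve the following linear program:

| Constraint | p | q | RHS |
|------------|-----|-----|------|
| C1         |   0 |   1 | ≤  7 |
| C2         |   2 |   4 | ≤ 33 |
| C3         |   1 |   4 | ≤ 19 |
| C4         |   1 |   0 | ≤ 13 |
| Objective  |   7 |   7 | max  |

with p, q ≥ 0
p = 13, q = 1.5, z = 101.5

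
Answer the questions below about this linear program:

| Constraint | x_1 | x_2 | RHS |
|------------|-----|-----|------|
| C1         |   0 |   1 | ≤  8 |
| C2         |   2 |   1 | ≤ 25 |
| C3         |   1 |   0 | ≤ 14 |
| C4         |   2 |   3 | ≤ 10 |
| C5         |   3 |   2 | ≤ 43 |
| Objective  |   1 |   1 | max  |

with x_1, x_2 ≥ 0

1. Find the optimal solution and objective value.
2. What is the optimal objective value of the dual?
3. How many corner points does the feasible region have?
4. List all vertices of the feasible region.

1. x_1 = 5, x_2 = 0, z = 5
2. 5 (by strong duality, equal to the primal optimum)
3. 3
4. (0, 0), (5, 0), (0, 3.333)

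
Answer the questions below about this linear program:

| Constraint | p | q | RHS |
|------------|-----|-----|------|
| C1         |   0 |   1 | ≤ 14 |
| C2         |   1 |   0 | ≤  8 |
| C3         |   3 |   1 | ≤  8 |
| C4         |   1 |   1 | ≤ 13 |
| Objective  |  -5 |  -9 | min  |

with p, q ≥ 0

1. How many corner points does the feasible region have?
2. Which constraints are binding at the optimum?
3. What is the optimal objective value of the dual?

1. 3
2. C3, p ≥ 0
3. -72 (by strong duality, equal to the primal optimum)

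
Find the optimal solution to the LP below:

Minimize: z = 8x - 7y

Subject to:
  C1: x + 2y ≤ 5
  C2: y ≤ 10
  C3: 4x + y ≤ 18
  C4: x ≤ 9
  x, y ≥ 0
x = 0, y = 2.5, z = -17.5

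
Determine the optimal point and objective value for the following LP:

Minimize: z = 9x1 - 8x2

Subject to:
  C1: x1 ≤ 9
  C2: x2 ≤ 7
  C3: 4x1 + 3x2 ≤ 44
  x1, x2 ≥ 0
x1 = 0, x2 = 7, z = -56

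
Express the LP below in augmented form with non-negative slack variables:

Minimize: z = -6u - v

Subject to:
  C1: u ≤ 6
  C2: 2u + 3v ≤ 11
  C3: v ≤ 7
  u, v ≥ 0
min z = -6u - v

s.t.
  u + s1 = 6
  2u + 3v + s2 = 11
  v + s3 = 7
  u, v, s1, s2, s3 ≥ 0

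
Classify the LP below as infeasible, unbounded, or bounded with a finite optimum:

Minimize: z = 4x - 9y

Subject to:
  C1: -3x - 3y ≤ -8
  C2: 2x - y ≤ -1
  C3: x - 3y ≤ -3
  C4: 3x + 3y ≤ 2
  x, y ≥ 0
C4 requires 3x + 3y ≤ 2, while C1 (-3x - 3y ≤ -8) is equivalent to 3x + 3y ≥ 8. Together they would need 8 ≤ 3x + 3y ≤ 2, which is impossible since 8 > 2. No point satisfies all constraints.

Infeasible — the constraint set is empty.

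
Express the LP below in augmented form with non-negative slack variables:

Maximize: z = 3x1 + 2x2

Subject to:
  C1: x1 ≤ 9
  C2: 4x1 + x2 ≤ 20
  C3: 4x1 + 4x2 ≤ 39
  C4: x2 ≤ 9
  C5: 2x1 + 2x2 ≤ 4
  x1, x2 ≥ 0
max z = 3x1 + 2x2

s.t.
  x1 + s1 = 9
  4x1 + x2 + s2 = 20
  4x1 + 4x2 + s3 = 39
  x2 + s4 = 9
  2x1 + 2x2 + s5 = 4
  x1, x2, s1, s2, s3, s4, s5 ≥ 0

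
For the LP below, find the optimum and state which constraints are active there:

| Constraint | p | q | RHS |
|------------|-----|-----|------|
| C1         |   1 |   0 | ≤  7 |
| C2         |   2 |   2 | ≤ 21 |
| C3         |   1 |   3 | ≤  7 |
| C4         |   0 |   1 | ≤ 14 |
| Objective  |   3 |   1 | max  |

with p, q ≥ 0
Optimal: p = 7, q = 0
Slack at optimum:
  C1: slack = 0 (binding)
  C2: slack = 7
  C3: slack = 0 (binding)
  C4: slack = 14
  p ≥ 0: p = 7
  q ≥ 0: q = 0 (binding)
Binding constraints: C1, C3, q ≥ 0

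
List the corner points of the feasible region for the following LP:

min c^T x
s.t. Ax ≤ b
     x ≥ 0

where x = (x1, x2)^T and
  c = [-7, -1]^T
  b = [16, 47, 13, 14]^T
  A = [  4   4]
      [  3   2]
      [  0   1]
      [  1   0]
Each vertex is the intersection of two constraint boundaries that also satisfies all remaining constraints:
  x1 = 0 and x2 = 0 → (0, 0)
  4x1 + 4x2 = 16 and x2 = 0 → (4, 0)
  4x1 + 4x2 = 16 and x1 = 0 → (0, 4)

Vertices: (0, 0), (4, 0), (0, 4)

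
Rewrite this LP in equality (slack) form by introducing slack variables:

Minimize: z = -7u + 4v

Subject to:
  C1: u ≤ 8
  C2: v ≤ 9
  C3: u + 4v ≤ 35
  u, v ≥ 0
min z = -7u + 4v

s.t.
  u + s1 = 8
  v + s2 = 9
  u + 4v + s3 = 35
  u, v, s1, s2, s3 ≥ 0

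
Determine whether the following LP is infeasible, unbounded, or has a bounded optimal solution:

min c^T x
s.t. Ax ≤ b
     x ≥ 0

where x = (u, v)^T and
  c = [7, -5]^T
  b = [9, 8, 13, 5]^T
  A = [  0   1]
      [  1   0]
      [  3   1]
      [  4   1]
The point (0, 5) satisfies every constraint, so the LP is feasible; the constraints give u ≤ 8 and v ≤ 9, which with u, v ≥ 0 keep the feasible region inside a bounded box. A feasible, bounded LP attains a finite optimum at a vertex.

Feasible with finite optimum z* = -25 at (0, 5).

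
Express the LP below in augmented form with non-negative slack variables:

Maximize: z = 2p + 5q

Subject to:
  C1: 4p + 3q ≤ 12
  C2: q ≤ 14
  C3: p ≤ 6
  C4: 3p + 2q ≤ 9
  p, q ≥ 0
max z = 2p + 5q

s.t.
  4p + 3q + s1 = 12
  q + s2 = 14
  p + s3 = 6
  3p + 2q + s4 = 9
  p, q, s1, s2, s3, s4 ≥ 0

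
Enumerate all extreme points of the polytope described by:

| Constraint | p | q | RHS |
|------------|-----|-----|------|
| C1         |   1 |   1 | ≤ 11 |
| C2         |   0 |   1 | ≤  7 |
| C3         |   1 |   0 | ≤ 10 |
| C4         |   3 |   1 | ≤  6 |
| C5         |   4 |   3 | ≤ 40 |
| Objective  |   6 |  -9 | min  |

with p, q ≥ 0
Each vertex is the intersection of two constraint boundaries that also satisfies all remaining constraints:
  p = 0 and q = 0 → (0, 0)
  3p + q = 6 and q = 0 → (2, 0)
  3p + q = 6 and p = 0 → (0, 6)

Vertices: (0, 0), (2, 0), (0, 6)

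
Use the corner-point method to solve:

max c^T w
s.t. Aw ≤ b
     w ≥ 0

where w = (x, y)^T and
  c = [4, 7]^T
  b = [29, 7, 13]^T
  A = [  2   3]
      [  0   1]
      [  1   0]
Each vertex is the intersection of two constraint boundaries that also satisfies all remaining constraints:
  x = 0 and y = 0 → (0, 0)
  x = 13 and y = 0 → (13, 0)
  2x + 3y = 29 and x = 13 → (13, 1)
  2x + 3y = 29 and y = 7 → (4, 7)
  y = 7 and x = 0 → (0, 7)

Evaluating z = 4x + 7y at each vertex:
  (0, 0): z = 0
  (13, 0): z = 52
  (13, 1): z = 59
  (4, 7): z = 65
  (0, 7): z = 49

The maximum is at (4, 7) with z = 65.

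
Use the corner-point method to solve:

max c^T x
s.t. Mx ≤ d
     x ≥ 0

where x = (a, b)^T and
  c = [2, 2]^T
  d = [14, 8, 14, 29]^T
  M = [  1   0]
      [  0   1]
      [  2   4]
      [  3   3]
Each vertex is the intersection of two constraint boundaries that also satisfies all remaining constraints:
  a = 0 and b = 0 → (0, 0)
  2a + 4b = 14 and b = 0 → (7, 0)
  2a + 4b = 14 and a = 0 → (0, 3.5)

Evaluating z = 2a + 2b at each vertex:
  (0, 0): z = 0
  (7, 0): z = 14
  (0, 3.5): z = 7

The maximum is at (7, 0) with z = 14.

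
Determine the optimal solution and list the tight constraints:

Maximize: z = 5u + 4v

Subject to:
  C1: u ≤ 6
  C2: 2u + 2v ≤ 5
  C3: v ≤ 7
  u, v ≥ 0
Optimal: u = 2.5, v = 0
Slack at optimum:
  C1: slack = 3.5
  C2: slack = 0 (binding)
  C3: slack = 7
  u ≥ 0: u = 2.5
  v ≥ 0: v = 0 (binding)
Binding constraints: C2, v ≥ 0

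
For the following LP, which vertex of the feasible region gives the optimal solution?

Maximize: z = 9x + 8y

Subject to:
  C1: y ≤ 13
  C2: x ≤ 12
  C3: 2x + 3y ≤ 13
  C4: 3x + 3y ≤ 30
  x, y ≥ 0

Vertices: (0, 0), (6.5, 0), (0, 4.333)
(6.5, 0) with z = 58.5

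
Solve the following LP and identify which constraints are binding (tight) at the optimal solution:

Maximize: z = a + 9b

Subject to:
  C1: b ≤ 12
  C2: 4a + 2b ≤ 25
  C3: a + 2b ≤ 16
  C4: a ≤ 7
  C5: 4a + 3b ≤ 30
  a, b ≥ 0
Optimal: a = 0, b = 8
Slack at optimum:
  C1: slack = 4
  C2: slack = 9
  C3: slack = 0 (binding)
  C4: slack = 7
  C5: slack = 6
  a ≥ 0: a = 0 (binding)
  b ≥ 0: b = 8
Binding constraints: C3, a ≥ 0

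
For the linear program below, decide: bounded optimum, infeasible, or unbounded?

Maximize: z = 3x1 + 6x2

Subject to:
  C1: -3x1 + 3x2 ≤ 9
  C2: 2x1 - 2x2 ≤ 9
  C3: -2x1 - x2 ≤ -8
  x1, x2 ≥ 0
Feasible point: (4, 0) satisfies every constraint, so the LP is feasible.
Direction d = (1, 1): for each constraint row a, a·d ≤ 0 —
  (-3)(1) + (3)(1) = 0 ≤ 0
  (2)(1) + (-2)(1) = 0 ≤ 0
  (-2)(1) + (-1)(1) = -3 ≤ 0
and d ≥ 0, so (4, 0) + t·d stays feasible for every t ≥ 0. Along this ray z = 3x1 + 6x2 changes by 9 per unit t, so z → +∞.

Unbounded — the objective can increase without bound over the feasible region.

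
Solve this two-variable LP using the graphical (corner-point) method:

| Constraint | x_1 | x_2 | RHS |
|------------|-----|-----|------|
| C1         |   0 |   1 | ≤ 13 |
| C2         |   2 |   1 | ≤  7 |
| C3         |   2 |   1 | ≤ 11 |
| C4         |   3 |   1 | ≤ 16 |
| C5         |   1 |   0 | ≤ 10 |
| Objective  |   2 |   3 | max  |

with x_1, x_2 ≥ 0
Each vertex is the intersection of two constraint boundaries that also satisfies all remaining constraints:
  x_1 = 0 and x_2 = 0 → (0, 0)
  2x_1 + x_2 = 7 and x_2 = 0 → (3.5, 0)
  2x_1 + x_2 = 7 and x_1 = 0 → (0, 7)

Evaluating z = 2x_1 + 3x_2 at each vertex:
  (0, 0): z = 0
  (3.5, 0): z = 7
  (0, 7): z = 21

The maximum is at (0, 7) with z = 21.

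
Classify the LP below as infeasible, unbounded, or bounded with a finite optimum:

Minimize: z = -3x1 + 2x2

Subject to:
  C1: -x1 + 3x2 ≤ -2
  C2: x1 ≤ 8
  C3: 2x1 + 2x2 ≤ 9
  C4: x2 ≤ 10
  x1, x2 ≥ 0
The point (4.5, 0) satisfies every constraint, so the LP is feasible; the constraints give x1 ≤ 8 and x2 ≤ 10, which with x1, x2 ≥ 0 keep the feasible region inside a bounded box. A feasible, bounded LP attains a finite optimum at a vertex.

The LP has an optimal solution: (4.5, 0) with z = -13.5.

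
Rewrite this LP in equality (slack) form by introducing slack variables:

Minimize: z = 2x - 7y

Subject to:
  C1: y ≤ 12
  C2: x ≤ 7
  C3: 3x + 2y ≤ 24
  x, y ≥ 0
min z = 2x - 7y

s.t.
  y + s1 = 12
  x + s2 = 7
  3x + 2y + s3 = 24
  x, y, s1, s2, s3 ≥ 0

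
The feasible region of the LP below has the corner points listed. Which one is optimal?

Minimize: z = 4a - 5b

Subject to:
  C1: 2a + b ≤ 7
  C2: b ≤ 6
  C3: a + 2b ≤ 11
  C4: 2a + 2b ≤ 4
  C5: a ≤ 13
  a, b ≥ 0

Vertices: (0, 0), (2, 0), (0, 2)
Evaluating z = 4a - 5b at each vertex:
  (0, 0): z = 0
  (2, 0): z = 8
  (0, 2): z = -10

The smallest value is z = -10, attained at (0, 2).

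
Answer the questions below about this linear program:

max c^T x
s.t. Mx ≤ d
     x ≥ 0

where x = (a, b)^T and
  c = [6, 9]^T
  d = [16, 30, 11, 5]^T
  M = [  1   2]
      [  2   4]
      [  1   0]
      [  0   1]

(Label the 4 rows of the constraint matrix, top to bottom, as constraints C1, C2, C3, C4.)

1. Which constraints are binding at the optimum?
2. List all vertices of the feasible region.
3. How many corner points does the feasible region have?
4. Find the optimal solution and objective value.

1. C2, C3
2. (0, 0), (11, 0), (11, 2), (5, 5), (0, 5)
3. 5
4. a = 11, b = 2, z = 84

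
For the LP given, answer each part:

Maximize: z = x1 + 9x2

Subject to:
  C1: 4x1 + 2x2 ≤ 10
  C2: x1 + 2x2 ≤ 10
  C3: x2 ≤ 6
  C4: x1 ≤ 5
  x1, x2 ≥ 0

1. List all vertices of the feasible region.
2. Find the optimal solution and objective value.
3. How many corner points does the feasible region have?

1. (0, 0), (2.5, 0), (0, 5)
2. x1 = 0, x2 = 5, z = 45
3. 3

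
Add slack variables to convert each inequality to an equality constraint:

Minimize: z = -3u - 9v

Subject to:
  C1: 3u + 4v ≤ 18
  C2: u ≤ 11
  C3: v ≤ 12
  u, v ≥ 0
min z = -3u - 9v

s.t.
  3u + 4v + s1 = 18
  u + s2 = 11
  v + s3 = 12
  u, v, s1, s2, s3 ≥ 0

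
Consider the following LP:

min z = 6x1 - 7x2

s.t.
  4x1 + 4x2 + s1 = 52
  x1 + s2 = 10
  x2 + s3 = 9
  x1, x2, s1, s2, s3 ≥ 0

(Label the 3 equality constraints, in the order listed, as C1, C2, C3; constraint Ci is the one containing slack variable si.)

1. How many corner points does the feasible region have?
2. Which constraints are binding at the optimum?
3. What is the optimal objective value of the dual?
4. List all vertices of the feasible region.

1. 5
2. C3, x1 ≥ 0
3. -63 (by strong duality, equal to the primal optimum)
4. (0, 0), (10, 0), (10, 3), (4, 9), (0, 9)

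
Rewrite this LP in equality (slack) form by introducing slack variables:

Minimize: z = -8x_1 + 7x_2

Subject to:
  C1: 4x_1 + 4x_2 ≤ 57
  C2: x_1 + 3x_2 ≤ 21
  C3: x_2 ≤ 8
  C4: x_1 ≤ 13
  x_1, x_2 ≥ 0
min z = -8x_1 + 7x_2

s.t.
  4x_1 + 4x_2 + s1 = 57
  x_1 + 3x_2 + s2 = 21
  x_2 + s3 = 8
  x_1 + s4 = 13
  x_1, x_2, s1, s2, s3, s4 ≥ 0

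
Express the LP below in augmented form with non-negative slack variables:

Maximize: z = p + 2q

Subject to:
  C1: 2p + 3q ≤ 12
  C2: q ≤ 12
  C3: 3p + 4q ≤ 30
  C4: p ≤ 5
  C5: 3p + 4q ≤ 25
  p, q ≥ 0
max z = p + 2q

s.t.
  2p + 3q + s1 = 12
  q + s2 = 12
  3p + 4q + s3 = 30
  p + s4 = 5
  3p + 4q + s5 = 25
  p, q, s1, s2, s3, s4, s5 ≥ 0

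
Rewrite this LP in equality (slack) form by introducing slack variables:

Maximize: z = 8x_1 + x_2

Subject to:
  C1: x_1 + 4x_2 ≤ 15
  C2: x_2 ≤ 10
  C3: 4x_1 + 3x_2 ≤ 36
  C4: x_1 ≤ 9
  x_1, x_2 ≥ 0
max z = 8x_1 + x_2

s.t.
  x_1 + 4x_2 + s1 = 15
  x_2 + s2 = 10
  4x_1 + 3x_2 + s3 = 36
  x_1 + s4 = 9
  x_1, x_2, s1, s2, s3, s4 ≥ 0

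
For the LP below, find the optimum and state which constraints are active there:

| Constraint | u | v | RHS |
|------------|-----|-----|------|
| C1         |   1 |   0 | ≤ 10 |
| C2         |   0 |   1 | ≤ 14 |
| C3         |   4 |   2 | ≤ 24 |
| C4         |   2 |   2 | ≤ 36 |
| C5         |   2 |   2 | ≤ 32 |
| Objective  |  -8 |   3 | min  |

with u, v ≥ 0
Optimal: u = 6, v = 0
Slack at optimum:
  C1: slack = 4
  C2: slack = 14
  C3: slack = 0 (binding)
  C4: slack = 24
  C5: slack = 20
  u ≥ 0: u = 6
  v ≥ 0: v = 0 (binding)
Binding constraints: C3, v ≥ 0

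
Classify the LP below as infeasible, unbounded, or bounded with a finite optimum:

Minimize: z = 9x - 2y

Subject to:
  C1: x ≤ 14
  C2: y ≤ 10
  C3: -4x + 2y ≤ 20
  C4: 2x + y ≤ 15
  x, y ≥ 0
The point (0, 10) satisfies every constraint, so the LP is feasible; the constraints give x ≤ 14 and y ≤ 10, which with x, y ≥ 0 keep the feasible region inside a bounded box. A feasible, bounded LP attains a finite optimum at a vertex.

Evaluating z = 9x - 2y at each vertex:
  (0, 0): z = 0
  (7.5, 0): z = 67.5
  (2.5, 10): z = 2.5
  (0, 10): z = -20

Bounded optimum: z* = -20 at (0, 10).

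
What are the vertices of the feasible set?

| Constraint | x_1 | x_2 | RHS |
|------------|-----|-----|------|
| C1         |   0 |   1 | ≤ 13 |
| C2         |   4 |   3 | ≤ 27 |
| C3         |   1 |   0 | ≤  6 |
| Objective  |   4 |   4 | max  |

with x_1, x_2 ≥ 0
Each vertex is the intersection of two constraint boundaries that also satisfies all remaining constraints:
  x_1 = 0 and x_2 = 0 → (0, 0)
  x_1 = 6 and x_2 = 0 → (6, 0)
  4x_1 + 3x_2 = 27 and x_1 = 6 → (6, 1)
  4x_1 + 3x_2 = 27 and x_1 = 0 → (0, 9)

Vertices: (0, 0), (6, 0), (6, 1), (0, 9)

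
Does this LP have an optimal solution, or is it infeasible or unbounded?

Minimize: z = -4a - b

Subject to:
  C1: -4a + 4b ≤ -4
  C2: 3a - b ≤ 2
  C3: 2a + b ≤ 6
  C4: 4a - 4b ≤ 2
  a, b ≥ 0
C4 requires 4a - 4b ≤ 2, while C1 (-4a + 4b ≤ -4) is equivalent to 4a - 4b ≥ 4. Together they would need 4 ≤ 4a - 4b ≤ 2, which is impossible since 4 > 2. No point satisfies all constraints.

Infeasible: no point satisfies all constraints simultaneously.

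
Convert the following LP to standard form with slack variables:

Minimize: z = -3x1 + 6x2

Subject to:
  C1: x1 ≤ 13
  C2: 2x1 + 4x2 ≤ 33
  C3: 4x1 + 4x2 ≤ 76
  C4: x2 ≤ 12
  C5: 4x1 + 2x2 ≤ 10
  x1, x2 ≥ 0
min z = -3x1 + 6x2

s.t.
  x1 + s1 = 13
  2x1 + 4x2 + s2 = 33
  4x1 + 4x2 + s3 = 76
  x2 + s4 = 12
  4x1 + 2x2 + s5 = 10
  x1, x2, s1, s2, s3, s4, s5 ≥ 0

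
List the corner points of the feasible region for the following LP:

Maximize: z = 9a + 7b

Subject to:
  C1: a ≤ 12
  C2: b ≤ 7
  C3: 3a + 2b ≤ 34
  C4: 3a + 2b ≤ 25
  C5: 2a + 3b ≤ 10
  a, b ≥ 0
Each vertex is the intersection of two constraint boundaries that also satisfies all remaining constraints:
  a = 0 and b = 0 → (0, 0)
  2a + 3b = 10 and b = 0 → (5, 0)
  2a + 3b = 10 and a = 0 → (0, 3.333)

Vertices: (0, 0), (5, 0), (0, 3.333)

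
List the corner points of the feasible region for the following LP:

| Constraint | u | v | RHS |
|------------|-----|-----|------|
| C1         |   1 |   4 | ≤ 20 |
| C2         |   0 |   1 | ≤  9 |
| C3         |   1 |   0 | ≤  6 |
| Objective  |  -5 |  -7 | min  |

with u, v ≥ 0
Each vertex is the intersection of two constraint boundaries that also satisfies all remaining constraints:
  u = 0 and v = 0 → (0, 0)
  u = 6 and v = 0 → (6, 0)
  u + 4v = 20 and u = 6 → (6, 3.5)
  u + 4v = 20 and u = 0 → (0, 5)

Vertices: (0, 0), (6, 0), (6, 3.5), (0, 5)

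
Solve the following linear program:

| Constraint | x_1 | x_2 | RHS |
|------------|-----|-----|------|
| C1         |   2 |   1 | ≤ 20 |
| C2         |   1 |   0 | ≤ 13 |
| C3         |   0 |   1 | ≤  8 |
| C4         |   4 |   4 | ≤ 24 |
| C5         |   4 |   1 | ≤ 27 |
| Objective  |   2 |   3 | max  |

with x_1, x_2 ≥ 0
Each vertex is the intersection of two constraint boundaries that also satisfies all remaining constraints:
  x_1 = 0 and x_2 = 0 → (0, 0)
  4x_1 + 4x_2 = 24 and x_2 = 0 → (6, 0)
  4x_1 + 4x_2 = 24 and x_1 = 0 → (0, 6)

Evaluating z = 2x_1 + 3x_2 at each vertex:
  (0, 0): z = 0
  (6, 0): z = 12
  (0, 6): z = 18

The maximum is at (0, 6) with z = 18.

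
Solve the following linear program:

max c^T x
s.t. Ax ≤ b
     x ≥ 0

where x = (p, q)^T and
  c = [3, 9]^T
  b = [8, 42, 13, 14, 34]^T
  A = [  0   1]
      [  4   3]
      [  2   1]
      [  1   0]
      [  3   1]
p = 2.5, q = 8, z = 79.5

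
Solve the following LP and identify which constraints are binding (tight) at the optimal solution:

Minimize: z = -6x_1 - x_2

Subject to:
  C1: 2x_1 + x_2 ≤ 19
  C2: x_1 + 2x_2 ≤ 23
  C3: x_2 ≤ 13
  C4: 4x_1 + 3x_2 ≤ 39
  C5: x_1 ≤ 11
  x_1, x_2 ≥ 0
Optimal: x_1 = 9.5, x_2 = 0
Slack at optimum:
  C1: slack = 0 (binding)
  C2: slack = 13.5
  C3: slack = 13
  C4: slack = 1
  C5: slack = 1.5
  x_1 ≥ 0: x_1 = 9.5
  x_2 ≥ 0: x_2 = 0 (binding)
Binding constraints: C1, x_2 ≥ 0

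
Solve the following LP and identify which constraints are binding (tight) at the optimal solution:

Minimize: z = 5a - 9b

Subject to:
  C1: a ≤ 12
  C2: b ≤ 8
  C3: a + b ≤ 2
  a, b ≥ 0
Optimal: a = 0, b = 2
Slack at optimum:
  C1: slack = 12
  C2: slack = 6
  C3: slack = 0 (binding)
  a ≥ 0: a = 0 (binding)
  b ≥ 0: b = 2
Binding constraints: C3, a ≥ 0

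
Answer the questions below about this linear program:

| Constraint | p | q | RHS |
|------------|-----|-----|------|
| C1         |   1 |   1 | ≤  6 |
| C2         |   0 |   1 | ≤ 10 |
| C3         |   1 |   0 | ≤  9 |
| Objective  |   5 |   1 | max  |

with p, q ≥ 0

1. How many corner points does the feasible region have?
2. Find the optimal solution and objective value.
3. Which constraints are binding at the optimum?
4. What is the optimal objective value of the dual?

1. 3
2. p = 6, q = 0, z = 30
3. C1, q ≥ 0
4. 30 (by strong duality, equal to the primal optimum)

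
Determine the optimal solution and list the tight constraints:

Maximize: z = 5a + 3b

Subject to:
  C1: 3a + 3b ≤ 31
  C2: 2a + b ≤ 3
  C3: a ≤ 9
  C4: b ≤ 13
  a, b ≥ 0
Optimal: a = 0, b = 3
Binding: C2, a ≥ 0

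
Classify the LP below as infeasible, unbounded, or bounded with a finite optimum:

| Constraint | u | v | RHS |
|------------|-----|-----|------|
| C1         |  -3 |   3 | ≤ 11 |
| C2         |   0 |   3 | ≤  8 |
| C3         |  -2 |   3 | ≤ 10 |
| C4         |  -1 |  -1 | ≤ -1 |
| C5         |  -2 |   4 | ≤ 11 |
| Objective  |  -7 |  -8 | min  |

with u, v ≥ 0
Feasible point: (0, 1) satisfies every constraint, so the LP is feasible.
Direction d = (1, 0): for each constraint row a, a·d ≤ 0 —
  (-3)(1) + (3)(0) = -3 ≤ 0
  (0)(1) + (3)(0) = 0 ≤ 0
  (-2)(1) + (3)(0) = -2 ≤ 0
  (-1)(1) + (-1)(0) = -1 ≤ 0
  (-2)(1) + (4)(0) = -2 ≤ 0
and d ≥ 0, so (0, 1) + t·d stays feasible for every t ≥ 0. Along this ray z = -7u - 8v changes by -7 per unit t, so z → −∞.

Unbounded: there is a feasible ray along which z → −∞.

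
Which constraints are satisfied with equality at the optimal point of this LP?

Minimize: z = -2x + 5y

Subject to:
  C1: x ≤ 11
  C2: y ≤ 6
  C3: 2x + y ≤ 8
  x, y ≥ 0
Optimal: x = 4, y = 0
Slack at optimum:
  C1: slack = 7
  C2: slack = 6
  C3: slack = 0 (binding)
  x ≥ 0: x = 4
  y ≥ 0: y = 0 (binding)
Binding constraints: C3, y ≥ 0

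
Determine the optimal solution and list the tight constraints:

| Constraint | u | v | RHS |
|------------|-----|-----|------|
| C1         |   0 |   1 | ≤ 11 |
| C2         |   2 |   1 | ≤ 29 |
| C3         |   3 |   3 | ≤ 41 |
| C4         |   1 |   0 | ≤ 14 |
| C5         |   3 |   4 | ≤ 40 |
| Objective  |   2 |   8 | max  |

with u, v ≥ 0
Optimal: u = 0, v = 10
Binding: C5, u ≥ 0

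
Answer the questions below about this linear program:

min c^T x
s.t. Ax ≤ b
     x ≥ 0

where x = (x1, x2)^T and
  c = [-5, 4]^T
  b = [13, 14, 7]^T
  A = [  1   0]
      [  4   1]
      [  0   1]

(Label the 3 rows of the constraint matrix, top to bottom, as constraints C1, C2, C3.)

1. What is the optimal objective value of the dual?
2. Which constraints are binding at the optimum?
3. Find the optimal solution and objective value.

1. -17.5 (by strong duality, equal to the primal optimum)
2. C2, x2 ≥ 0
3. x1 = 3.5, x2 = 0, z = -17.5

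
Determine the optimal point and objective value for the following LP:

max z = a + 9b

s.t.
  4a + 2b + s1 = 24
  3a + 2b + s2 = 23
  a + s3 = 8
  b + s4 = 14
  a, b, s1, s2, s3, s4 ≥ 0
a = 0, b = 11.5, z = 103.5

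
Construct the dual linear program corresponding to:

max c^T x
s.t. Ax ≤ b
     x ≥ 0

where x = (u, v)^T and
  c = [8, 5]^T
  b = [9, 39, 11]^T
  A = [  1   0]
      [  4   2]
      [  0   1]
Minimize: z = 9y1 + 39y2 + 11y3

Subject to:
  C1: -y1 - 4y2 ≤ -8
  C2: -2y2 - y3 ≤ -5
  y1, y2, y3 ≥ 0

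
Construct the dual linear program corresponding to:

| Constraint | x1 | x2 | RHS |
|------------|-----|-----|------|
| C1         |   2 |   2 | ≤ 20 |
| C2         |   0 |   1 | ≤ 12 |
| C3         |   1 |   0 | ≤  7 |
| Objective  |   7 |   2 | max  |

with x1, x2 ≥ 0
Minimize: z = 20y1 + 12y2 + 7y3

Subject to:
  C1: -2y1 - y3 ≤ -7
  C2: -2y1 - y2 ≤ -2
  y1, y2, y3 ≥ 0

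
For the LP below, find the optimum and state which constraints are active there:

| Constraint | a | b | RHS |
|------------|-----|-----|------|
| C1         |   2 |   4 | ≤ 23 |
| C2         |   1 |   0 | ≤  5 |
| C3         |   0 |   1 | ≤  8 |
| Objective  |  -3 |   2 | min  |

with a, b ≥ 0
Optimal: a = 5, b = 0
Slack at optimum:
  C1: slack = 13
  C2: slack = 0 (binding)
  C3: slack = 8
  a ≥ 0: a = 5
  b ≥ 0: b = 0 (binding)
Binding constraints: C2, b ≥ 0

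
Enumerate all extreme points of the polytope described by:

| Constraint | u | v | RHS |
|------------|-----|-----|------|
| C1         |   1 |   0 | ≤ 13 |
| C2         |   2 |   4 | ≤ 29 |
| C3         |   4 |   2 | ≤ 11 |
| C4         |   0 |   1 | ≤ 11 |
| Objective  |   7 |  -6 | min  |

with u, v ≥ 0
Each vertex is the intersection of two constraint boundaries that also satisfies all remaining constraints:
  u = 0 and v = 0 → (0, 0)
  4u + 2v = 11 and v = 0 → (2.75, 0)
  4u + 2v = 11 and u = 0 → (0, 5.5)

Vertices: (0, 0), (2.75, 0), (0, 5.5)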